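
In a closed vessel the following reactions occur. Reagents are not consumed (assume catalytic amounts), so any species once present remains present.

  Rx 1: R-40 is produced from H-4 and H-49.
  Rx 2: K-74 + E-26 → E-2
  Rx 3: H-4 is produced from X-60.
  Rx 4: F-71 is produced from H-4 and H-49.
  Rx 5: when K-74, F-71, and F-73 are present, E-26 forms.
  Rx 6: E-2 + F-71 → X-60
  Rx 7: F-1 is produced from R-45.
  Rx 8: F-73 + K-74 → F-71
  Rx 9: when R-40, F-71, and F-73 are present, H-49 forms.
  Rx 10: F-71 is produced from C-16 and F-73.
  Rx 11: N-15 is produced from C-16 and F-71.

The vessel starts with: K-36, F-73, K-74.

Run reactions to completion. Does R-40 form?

R-40 would need H-4 and H-49 (Rx 1), but H-49 never forms.

No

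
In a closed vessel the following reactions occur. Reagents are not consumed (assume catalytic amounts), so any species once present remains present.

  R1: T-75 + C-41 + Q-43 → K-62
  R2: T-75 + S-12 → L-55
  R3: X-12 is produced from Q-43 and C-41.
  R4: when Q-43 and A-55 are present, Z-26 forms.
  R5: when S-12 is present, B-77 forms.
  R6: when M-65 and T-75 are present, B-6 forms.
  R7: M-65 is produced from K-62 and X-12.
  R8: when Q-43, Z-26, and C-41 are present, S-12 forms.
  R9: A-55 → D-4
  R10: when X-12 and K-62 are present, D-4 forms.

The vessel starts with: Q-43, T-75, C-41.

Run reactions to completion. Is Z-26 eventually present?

No

Z-26 would need Q-43 and A-55 (R4), but A-55 never forms.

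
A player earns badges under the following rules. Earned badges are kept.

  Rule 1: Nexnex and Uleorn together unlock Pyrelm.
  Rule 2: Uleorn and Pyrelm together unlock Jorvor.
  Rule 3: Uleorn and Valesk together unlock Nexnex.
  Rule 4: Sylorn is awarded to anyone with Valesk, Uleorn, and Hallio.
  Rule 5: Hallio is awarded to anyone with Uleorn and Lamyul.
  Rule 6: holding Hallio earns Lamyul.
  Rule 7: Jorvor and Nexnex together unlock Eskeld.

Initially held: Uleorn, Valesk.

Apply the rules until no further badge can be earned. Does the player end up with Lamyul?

No

Lamyul would need Hallio (Rule 6), but Hallio is never earned.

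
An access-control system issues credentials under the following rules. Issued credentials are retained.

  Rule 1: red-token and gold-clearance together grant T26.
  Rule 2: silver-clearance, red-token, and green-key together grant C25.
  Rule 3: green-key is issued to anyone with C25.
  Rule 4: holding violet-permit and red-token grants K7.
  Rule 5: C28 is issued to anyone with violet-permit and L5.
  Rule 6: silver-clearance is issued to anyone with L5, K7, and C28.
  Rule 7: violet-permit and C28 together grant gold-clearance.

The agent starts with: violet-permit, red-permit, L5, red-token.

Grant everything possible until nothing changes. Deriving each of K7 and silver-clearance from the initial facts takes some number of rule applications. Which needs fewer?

K7: Holding violet-permit and red-token grants K7 (Rule 4). [1 rule application]
silver-clearance: Holding violet-permit and L5 grants C28 (Rule 5). Holding violet-permit and red-token grants K7 (Rule 4). Holding L5, K7, and C28 grants silver-clearance (Rule 6). [3 rule applications]
K7 needs fewer.

K7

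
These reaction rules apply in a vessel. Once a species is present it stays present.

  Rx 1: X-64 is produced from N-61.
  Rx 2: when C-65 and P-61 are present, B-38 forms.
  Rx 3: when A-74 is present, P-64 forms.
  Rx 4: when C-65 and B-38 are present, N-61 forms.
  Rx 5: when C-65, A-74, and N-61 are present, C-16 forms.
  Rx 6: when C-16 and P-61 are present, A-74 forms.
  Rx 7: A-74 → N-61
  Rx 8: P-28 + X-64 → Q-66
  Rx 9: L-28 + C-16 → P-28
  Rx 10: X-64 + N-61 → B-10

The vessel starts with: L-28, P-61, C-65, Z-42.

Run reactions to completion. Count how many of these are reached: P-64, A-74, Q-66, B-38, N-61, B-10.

C-65 and P-61 present → B-38 forms (Rx 2).
C-65 and B-38 present → N-61 forms (Rx 4).
N-61 present → X-64 forms (Rx 1).
X-64 and N-61 present → B-10 forms (Rx 10).
P-64 would need A-74 (Rx 3), but A-74 never forms.
A-74 would need C-16 and P-61 (Rx 6), but C-16 never forms.
Q-66 would need P-28 and X-64 (Rx 8), but P-28 never forms.
B-38: reached.
N-61: reached.
B-10: reached.
Reached: B-38, N-61, and B-10 — 3 of the 6.

3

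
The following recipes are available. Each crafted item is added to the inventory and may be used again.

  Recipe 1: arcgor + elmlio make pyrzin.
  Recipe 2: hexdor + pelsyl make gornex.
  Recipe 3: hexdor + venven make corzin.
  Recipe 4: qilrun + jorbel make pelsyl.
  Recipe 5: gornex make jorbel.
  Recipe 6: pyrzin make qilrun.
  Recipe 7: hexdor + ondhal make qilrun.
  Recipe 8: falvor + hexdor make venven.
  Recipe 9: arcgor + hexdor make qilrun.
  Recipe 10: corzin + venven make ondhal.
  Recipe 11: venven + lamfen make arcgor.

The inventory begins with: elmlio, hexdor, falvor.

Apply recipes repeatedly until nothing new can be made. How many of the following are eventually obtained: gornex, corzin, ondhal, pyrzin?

falvor + hexdor → venven (Recipe 8).
Using Recipe 3, hexdor and venven make corzin.
corzin + venven → ondhal (Recipe 10).
gornex would need hexdor and pelsyl (Recipe 2), but pelsyl is never obtained.
corzin: reached.
ondhal: reached.
pyrzin would need arcgor and elmlio (Recipe 1), but arcgor is never obtained.
Reached: corzin and ondhal — 2 of the 4.

2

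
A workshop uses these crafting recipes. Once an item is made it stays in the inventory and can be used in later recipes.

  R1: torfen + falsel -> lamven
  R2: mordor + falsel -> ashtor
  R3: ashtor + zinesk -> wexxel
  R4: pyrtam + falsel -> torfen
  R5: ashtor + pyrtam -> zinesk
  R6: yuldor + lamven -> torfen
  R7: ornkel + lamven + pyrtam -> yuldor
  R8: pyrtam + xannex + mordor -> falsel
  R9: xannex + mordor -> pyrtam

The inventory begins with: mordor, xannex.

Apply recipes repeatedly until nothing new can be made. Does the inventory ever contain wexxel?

Using R9, xannex and mordor make pyrtam.
pyrtam + xannex + mordor -> falsel (R8).
Using R2, mordor and falsel make ashtor.
Using R5, ashtor and pyrtam make zinesk.
ashtor + zinesk -> wexxel (R3).

Yes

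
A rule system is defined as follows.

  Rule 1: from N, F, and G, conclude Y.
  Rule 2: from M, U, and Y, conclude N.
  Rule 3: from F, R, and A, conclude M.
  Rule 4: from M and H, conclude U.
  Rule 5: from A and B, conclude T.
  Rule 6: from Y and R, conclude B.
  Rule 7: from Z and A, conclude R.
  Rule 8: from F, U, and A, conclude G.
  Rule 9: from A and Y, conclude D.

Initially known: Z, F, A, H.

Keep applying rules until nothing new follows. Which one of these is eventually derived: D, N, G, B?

Z and A hold, so R follows (Rule 7).
From F, R, and A, Rule 3 gives M.
M and H hold, so U follows (Rule 4).
From F, U, and A, Rule 8 gives G.
D would need A and Y (Rule 9), but Y is never established. N would need M, U, and Y (Rule 2), but Y is never established. B would need Y and R (Rule 6), but Y is never established.

G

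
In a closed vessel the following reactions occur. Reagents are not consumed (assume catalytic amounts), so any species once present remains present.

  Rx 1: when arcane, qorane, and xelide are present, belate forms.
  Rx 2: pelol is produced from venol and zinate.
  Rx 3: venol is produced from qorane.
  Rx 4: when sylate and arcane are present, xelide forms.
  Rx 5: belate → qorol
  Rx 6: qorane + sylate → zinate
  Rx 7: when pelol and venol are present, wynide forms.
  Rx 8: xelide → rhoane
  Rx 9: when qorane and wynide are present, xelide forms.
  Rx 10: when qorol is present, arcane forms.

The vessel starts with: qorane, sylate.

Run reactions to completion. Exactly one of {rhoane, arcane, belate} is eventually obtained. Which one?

rhoane

qorane present → venol forms (Rx 3).
qorane and sylate present → zinate forms (Rx 6).
venol and zinate present → pelol forms (Rx 2).
pelol and venol present → wynide forms (Rx 7).
qorane and wynide present → xelide forms (Rx 9).
xelide present → rhoane forms (Rx 8).
arcane would need qorol (Rx 10), but qorol never forms. belate would need arcane, qorane, and xelide (Rx 1), but arcane never forms.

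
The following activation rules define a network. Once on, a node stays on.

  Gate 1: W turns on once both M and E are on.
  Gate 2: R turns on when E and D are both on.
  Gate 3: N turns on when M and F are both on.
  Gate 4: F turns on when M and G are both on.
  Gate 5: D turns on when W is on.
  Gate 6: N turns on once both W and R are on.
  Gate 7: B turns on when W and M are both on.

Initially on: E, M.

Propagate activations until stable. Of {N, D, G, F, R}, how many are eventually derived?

M and E are on, so W turns on (Gate 1).
W is on, so D turns on (Gate 5).
E and D are on, so R turns on (Gate 2).
W and R are on, so N turns on (Gate 6).
N: reached.
D: reached.
No rule produces G, and it is not given.
F would need M and G (Gate 4), but G never turns on.
R: reached.
Reached: N, D, and R — 3 of the 5.

3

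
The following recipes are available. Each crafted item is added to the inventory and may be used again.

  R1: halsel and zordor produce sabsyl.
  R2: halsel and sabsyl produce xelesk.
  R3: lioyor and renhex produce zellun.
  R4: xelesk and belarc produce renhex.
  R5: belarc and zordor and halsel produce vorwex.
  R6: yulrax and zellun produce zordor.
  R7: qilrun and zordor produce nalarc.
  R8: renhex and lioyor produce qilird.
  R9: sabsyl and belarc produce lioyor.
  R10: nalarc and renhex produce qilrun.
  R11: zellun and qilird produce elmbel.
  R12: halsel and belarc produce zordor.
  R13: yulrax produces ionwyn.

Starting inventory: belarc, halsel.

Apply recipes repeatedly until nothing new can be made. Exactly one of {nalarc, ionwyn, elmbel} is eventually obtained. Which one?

Using R12, halsel and belarc make zordor.
halsel and zordor → sabsyl (R1).
Using R9, sabsyl and belarc make lioyor.
Using R2, halsel and sabsyl make xelesk.
xelesk and belarc → renhex (R4).
renhex and lioyor → qilird (R8).
lioyor and renhex → zellun (R3).
zellun and qilird → elmbel (R11).
ionwyn would need yulrax (R13), but yulrax is never obtained. nalarc would need qilrun and zordor (R7), but qilrun is never obtained.

elmbel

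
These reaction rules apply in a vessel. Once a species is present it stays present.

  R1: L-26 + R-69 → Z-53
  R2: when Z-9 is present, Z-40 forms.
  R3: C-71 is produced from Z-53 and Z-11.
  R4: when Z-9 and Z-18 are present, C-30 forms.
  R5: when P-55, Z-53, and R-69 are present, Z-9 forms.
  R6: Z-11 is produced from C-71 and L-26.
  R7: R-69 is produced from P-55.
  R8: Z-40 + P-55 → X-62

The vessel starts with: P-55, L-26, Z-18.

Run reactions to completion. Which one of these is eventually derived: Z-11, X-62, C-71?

P-55 present → R-69 forms (R7).
L-26 and R-69 present → Z-53 forms (R1).
P-55, Z-53, and R-69 present → Z-9 forms (R5).
Z-9 present → Z-40 forms (R2).
Z-40 and P-55 present → X-62 forms (R8).
C-71 would need Z-53 and Z-11 (R3), but Z-11 never forms. Z-11 would need C-71 and L-26 (R6), but C-71 never forms.

X-62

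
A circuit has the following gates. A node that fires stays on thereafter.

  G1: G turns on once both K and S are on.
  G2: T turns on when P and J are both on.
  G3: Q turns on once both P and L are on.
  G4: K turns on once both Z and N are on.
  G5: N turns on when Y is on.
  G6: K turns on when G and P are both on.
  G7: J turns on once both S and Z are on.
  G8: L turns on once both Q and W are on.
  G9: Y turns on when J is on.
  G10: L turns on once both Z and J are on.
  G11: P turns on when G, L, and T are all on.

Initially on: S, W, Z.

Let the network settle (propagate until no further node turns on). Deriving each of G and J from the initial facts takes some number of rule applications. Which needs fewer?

J: S and Z are on, so J turns on (G7). [1 rule application]
G: G7: S and Z on → J on. G9: J on → Y on. G5: Y on → N on. G4: Z and N on → K on. G1: K and S on → G on. [5 rule applications]
J needs fewer.

J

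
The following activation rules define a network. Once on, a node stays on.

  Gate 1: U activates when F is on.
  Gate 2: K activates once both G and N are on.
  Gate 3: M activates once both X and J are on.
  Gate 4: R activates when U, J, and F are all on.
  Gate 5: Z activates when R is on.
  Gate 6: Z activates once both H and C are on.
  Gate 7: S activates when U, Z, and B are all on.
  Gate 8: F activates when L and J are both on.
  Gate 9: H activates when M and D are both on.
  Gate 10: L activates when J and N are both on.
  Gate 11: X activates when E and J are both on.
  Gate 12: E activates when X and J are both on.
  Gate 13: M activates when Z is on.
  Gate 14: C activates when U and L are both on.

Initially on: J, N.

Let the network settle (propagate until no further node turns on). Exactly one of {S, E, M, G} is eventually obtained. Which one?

M

J and N are on, so L activates (Gate 10).
L and J are on, so F activates (Gate 8).
F is on, so U activates (Gate 1).
Gate 4: U, J, and F on → R on.
Gate 5: R on → Z on.
Z is on, so M activates (Gate 13).
No rule produces G, and it is not given. S would need U, Z, and B (Gate 7), but B never turns on. E would need X and J (Gate 12), but X never turns on.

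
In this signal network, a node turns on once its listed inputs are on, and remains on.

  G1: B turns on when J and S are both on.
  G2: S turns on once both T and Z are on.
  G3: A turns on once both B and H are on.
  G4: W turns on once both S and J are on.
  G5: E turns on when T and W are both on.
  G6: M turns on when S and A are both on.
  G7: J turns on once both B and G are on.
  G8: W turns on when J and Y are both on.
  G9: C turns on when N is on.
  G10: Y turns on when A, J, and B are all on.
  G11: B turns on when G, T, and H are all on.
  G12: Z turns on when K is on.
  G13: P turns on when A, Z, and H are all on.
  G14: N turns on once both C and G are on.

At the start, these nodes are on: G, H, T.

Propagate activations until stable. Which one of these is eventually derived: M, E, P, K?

G, T, and H are on, so B turns on (G11).
B and G are on, so J turns on (G7).
B and H are on, so A turns on (G3).
G10: A, J, and B on → Y on.
J and Y are on, so W turns on (G8).
G5: T and W on → E on.
P would need A, Z, and H (G13), but Z never turns on. M would need S and A (G6), but S never turns on. No rule produces K, and it is not given.

E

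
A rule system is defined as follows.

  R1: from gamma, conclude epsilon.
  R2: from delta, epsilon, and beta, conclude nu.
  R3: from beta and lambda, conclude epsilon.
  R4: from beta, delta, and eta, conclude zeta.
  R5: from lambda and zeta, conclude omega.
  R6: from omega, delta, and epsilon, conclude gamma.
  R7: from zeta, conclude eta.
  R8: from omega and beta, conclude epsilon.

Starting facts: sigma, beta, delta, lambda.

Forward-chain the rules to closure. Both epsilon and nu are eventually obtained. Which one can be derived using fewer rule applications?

epsilon

epsilon: beta and lambda hold, so epsilon follows (R3). [1 rule application]
nu: beta and lambda hold, so epsilon follows (R3). delta, epsilon, and beta hold, so nu follows (R2). [2 rule applications]
epsilon needs fewer.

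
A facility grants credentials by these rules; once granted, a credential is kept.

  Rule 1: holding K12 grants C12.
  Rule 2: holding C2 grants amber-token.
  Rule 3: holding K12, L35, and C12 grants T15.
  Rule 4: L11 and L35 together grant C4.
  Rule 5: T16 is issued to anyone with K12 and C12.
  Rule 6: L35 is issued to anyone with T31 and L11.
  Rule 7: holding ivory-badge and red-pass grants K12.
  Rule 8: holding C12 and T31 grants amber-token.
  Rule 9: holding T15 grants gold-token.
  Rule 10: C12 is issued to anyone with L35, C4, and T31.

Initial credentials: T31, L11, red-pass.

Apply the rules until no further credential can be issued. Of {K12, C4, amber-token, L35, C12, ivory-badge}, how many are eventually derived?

Holding T31 and L11 grants L35 (Rule 6).
Holding L11 and L35 grants C4 (Rule 4).
Holding L35, C4, and T31 grants C12 (Rule 10).
Holding C12 and T31 grants amber-token (Rule 8).
K12 would need ivory-badge and red-pass (Rule 7), but ivory-badge is never granted.
C4: reached.
amber-token: reached.
L35: reached.
C12: reached.
No rule produces ivory-badge, and it is not given.
Reached: C4, amber-token, L35, and C12 — 4 of the 6.

4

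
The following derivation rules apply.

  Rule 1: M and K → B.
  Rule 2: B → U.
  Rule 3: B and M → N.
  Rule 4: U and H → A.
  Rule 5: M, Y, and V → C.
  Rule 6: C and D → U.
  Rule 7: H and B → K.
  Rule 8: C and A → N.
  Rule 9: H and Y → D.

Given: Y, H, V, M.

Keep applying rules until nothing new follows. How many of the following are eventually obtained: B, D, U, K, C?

3

H and Y hold, so D follows (Rule 9).
M, Y, and V hold, so C follows (Rule 5).
C and D hold, so U follows (Rule 6).
B would need M and K (Rule 1), but K is never established.
D: reached.
U: reached.
K would need H and B (Rule 7), but B is never established.
C: reached.
Reached: D, U, and C — 3 of the 5.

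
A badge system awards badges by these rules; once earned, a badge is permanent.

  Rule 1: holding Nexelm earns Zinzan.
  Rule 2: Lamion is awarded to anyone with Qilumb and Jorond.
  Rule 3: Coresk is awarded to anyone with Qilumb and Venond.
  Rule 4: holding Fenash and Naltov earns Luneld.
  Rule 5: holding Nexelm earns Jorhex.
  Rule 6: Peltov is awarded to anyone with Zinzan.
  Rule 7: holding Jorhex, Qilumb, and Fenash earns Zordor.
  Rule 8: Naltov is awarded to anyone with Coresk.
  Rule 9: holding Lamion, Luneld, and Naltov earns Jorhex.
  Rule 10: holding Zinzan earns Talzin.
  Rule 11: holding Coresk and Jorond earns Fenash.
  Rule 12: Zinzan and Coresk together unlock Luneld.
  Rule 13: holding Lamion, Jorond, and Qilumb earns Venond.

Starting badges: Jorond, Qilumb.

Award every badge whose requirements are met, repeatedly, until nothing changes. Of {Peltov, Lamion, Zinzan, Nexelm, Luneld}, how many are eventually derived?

2

With Qilumb and Jorond, Lamion is earned (Rule 2).
With Lamion, Jorond, and Qilumb, Venond is earned (Rule 13).
With Qilumb and Venond, Coresk is earned (Rule 3).
With Coresk, Naltov is earned (Rule 8).
With Coresk and Jorond, Fenash is earned (Rule 11).
With Fenash and Naltov, Luneld is earned (Rule 4).
Peltov would need Zinzan (Rule 6), but Zinzan is never earned.
Lamion: reached.
Zinzan would need Nexelm (Rule 1), but Nexelm is never earned.
No rule produces Nexelm, and it is not given.
Luneld: reached.
Reached: Lamion and Luneld — 2 of the 5.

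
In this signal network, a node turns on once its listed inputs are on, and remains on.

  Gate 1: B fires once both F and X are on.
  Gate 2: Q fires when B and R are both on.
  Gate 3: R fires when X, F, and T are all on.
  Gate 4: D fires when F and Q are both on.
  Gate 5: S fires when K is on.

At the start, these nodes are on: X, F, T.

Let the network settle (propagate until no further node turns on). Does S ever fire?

No

S would need K (Gate 5), but K never turns on.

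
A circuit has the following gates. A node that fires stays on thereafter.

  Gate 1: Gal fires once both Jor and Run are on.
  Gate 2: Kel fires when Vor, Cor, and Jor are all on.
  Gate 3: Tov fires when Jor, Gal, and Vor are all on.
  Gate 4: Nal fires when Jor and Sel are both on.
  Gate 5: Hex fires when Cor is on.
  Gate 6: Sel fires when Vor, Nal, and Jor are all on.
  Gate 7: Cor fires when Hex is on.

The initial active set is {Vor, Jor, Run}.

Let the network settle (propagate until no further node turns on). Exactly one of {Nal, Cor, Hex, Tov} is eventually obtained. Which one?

Tov

Gate 1: Jor and Run on → Gal on.
Jor, Gal, and Vor are on, so Tov fires (Gate 3).
Hex would need Cor (Gate 5), but Cor never turns on. Nal would need Jor and Sel (Gate 4), but Sel never turns on. Cor would need Hex (Gate 7), but Hex never turns on.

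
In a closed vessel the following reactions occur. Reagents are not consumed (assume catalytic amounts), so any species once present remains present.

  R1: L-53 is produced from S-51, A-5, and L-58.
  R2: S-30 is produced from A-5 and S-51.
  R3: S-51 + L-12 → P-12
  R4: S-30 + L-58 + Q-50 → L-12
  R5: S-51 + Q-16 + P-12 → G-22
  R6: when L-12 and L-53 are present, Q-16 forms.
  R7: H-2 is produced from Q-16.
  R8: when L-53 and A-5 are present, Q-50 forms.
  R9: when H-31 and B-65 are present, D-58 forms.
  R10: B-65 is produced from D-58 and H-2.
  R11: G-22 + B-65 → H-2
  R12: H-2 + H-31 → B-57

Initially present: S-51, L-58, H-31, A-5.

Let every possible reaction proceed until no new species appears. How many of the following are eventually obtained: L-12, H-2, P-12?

S-51, A-5, and L-58 present → L-53 forms (R1).
A-5 and S-51 present → S-30 forms (R2).
L-53 and A-5 present → Q-50 forms (R8).
S-30, L-58, and Q-50 present → L-12 forms (R4).
S-51 and L-12 present → P-12 forms (R3).
L-12 and L-53 present → Q-16 forms (R6).
Q-16 present → H-2 forms (R7).
L-12: reached.
H-2: reached.
P-12: reached.
All 3 are reached.

3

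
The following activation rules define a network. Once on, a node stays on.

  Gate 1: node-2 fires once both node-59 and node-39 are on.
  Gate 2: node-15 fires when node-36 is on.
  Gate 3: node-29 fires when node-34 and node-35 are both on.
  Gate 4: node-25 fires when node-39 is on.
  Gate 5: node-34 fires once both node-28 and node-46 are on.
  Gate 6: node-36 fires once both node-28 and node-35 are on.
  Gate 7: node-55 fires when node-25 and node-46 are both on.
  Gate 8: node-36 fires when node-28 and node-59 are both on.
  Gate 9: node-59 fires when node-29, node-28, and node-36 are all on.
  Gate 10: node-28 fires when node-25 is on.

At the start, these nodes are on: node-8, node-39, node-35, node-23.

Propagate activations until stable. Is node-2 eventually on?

No

node-2 would need node-59 and node-39 (Gate 1), but node-59 never turns on.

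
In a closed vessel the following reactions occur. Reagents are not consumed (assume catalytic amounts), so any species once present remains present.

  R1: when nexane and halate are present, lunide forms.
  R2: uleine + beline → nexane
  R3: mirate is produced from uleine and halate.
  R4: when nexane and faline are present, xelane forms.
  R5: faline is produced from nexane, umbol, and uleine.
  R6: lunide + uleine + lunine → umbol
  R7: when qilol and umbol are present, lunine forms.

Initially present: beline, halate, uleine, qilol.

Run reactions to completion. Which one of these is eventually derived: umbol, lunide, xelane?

uleine and beline present → nexane forms (R2).
nexane and halate present → lunide forms (R1).
xelane would need nexane and faline (R4), but faline never forms. umbol would need lunide, uleine, and lunine (R6), but lunine never forms.

lunide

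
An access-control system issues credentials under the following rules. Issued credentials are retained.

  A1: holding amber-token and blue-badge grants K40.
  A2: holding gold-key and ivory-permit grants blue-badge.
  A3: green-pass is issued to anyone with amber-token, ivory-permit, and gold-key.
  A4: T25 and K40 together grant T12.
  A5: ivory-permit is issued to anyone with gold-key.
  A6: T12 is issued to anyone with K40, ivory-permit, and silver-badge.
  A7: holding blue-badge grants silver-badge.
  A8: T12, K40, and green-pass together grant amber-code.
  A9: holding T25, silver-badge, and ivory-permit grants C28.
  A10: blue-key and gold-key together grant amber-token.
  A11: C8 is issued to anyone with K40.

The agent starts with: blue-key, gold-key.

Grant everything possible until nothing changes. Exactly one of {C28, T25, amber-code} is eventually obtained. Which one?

Holding blue-key and gold-key grants amber-token (A10).
Holding gold-key grants ivory-permit (A5).
Holding gold-key and ivory-permit grants blue-badge (A2).
Holding amber-token, ivory-permit, and gold-key grants green-pass (A3).
Holding amber-token and blue-badge grants K40 (A1).
Holding blue-badge grants silver-badge (A7).
Holding K40, ivory-permit, and silver-badge grants T12 (A6).
Holding T12, K40, and green-pass grants amber-code (A8).
No rule produces T25, and it is not given. C28 would need T25, silver-badge, and ivory-permit (A9), but T25 is never granted.

amber-code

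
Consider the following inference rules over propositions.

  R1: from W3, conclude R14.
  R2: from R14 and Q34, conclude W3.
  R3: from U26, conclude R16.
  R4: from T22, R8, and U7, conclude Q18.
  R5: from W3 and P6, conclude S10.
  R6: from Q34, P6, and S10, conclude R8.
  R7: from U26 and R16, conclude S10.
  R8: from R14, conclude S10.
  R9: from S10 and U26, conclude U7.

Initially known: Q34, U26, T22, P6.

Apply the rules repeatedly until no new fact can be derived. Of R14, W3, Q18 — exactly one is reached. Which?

Q18

U26 holds, so R16 follows (R3).
U26 and R16 hold, so S10 follows (R7).
S10 and U26 hold, so U7 follows (R9).
Q34, P6, and S10 hold, so R8 follows (R6).
From T22, R8, and U7, R4 gives Q18.
W3 would need R14 and Q34 (R2), but R14 is never established. R14 would need W3 (R1), but W3 is never established.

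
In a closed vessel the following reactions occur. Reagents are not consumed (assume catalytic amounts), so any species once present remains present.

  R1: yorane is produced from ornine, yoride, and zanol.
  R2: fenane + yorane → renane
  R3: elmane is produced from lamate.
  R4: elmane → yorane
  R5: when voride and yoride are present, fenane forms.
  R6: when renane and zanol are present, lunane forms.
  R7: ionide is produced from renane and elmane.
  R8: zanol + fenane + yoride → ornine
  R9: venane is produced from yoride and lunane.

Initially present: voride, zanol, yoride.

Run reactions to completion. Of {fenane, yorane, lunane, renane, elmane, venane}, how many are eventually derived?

voride and yoride present → fenane forms (R5).
zanol, fenane, and yoride present → ornine forms (R8).
ornine, yoride, and zanol present → yorane forms (R1).
fenane and yorane present → renane forms (R2).
renane and zanol present → lunane forms (R6).
yoride and lunane present → venane forms (R9).
fenane: reached.
yorane: reached.
lunane: reached.
renane: reached.
elmane would need lamate (R3), but lamate never forms.
venane: reached.
Reached: fenane, yorane, lunane, renane, and venane — 5 of the 6.

5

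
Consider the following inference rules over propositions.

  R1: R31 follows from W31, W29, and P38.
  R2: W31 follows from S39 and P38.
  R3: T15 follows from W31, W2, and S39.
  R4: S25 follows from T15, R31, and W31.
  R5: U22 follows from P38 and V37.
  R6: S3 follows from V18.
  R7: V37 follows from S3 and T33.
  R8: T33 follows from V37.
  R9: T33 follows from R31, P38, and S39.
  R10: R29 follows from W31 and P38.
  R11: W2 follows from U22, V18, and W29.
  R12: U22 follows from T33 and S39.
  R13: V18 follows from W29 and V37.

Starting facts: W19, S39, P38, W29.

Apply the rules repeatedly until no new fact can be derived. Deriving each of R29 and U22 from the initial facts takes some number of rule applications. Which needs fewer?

R29

R29: S39 and P38 hold, so W31 follows (R2). From W31 and P38, R10 gives R29. [2 rule applications]
U22: From S39 and P38, R2 gives W31. From W31, W29, and P38, R1 gives R31. R31, P38, and S39 hold, so T33 follows (R9). From T33 and S39, R12 gives U22. [4 rule applications]
R29 needs fewer.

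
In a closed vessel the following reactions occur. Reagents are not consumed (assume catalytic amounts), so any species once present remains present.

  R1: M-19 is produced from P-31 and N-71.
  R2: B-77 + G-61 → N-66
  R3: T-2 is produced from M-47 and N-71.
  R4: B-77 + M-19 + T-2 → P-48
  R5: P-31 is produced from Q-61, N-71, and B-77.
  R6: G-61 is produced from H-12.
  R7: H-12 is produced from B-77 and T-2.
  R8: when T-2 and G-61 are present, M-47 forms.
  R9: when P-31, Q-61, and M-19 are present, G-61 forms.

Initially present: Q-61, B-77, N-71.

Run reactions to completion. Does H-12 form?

No

H-12 would need B-77 and T-2 (R7), but T-2 never forms.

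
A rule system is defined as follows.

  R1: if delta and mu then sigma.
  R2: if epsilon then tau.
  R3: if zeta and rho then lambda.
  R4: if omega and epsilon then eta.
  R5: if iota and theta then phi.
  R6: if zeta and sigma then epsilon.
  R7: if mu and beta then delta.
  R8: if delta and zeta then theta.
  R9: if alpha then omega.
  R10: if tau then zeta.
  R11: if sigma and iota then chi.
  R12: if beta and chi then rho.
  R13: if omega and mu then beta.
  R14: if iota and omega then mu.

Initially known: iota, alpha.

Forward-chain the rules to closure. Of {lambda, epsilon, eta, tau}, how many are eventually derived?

0

lambda would need zeta and rho (R3), but zeta is never established.
epsilon would need zeta and sigma (R6), but zeta is never established.
eta would need omega and epsilon (R4), but epsilon is never established.
tau would need epsilon (R2), but epsilon is never established.
None of the 4 are reached.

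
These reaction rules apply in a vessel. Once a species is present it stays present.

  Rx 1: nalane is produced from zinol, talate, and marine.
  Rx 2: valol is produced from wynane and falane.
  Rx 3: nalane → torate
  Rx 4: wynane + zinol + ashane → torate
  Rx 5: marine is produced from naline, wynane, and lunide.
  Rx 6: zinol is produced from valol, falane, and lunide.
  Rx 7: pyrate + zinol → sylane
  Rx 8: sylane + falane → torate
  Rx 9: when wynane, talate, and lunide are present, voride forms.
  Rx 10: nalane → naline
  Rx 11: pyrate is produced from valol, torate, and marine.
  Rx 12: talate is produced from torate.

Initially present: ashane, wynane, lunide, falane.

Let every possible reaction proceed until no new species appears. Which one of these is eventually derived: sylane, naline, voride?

wynane and falane present → valol forms (Rx 2).
valol, falane, and lunide present → zinol forms (Rx 6).
wynane, zinol, and ashane present → torate forms (Rx 4).
torate present → talate forms (Rx 12).
wynane, talate, and lunide present → voride forms (Rx 9).
naline would need nalane (Rx 10), but nalane never forms. sylane would need pyrate and zinol (Rx 7), but pyrate never forms.

voride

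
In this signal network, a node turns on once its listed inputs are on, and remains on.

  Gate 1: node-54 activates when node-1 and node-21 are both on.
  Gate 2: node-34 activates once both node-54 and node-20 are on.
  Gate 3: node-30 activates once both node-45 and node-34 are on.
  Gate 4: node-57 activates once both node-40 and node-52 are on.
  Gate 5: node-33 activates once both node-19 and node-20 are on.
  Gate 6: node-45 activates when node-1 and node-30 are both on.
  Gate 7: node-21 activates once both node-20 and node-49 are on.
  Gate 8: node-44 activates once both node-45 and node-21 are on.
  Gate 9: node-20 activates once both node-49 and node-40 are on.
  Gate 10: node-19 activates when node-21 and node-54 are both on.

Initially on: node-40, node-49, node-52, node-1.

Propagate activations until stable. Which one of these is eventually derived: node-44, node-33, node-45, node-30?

node-33

Gate 9: node-49 and node-40 on → node-20 on.
node-20 and node-49 are on, so node-21 activates (Gate 7).
node-1 and node-21 are on, so node-54 activates (Gate 1).
node-21 and node-54 are on, so node-19 activates (Gate 10).
Gate 5: node-19 and node-20 on → node-33 on.
node-44 would need node-45 and node-21 (Gate 8), but node-45 never turns on. node-45 would need node-1 and node-30 (Gate 6), but node-30 never turns on. node-30 would need node-45 and node-34 (Gate 3), but node-45 never turns on.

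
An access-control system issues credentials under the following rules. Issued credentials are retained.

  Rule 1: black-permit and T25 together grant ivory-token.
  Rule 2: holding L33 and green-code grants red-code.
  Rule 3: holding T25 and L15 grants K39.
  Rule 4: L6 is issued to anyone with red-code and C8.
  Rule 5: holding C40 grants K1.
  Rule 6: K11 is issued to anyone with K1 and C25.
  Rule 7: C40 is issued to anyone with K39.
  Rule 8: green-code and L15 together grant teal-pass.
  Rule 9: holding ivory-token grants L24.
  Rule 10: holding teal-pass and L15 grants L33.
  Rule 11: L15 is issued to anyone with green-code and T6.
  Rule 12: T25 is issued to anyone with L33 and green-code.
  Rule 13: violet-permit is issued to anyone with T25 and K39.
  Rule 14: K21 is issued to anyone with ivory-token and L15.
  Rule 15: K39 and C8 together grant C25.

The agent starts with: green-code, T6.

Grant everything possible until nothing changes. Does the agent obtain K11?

K11 would need K1 and C25 (Rule 6), but C25 is never granted.

No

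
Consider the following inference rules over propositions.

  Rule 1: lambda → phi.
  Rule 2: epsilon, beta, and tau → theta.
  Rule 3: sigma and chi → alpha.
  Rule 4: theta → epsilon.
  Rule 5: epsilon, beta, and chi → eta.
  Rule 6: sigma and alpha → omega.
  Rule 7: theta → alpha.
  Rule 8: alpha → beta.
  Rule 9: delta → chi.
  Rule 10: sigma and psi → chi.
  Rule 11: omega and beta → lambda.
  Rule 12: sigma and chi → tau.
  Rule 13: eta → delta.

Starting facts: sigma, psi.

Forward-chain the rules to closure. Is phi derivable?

From sigma and psi, Rule 10 gives chi.
sigma and chi hold, so alpha follows (Rule 3).
From alpha, Rule 8 gives beta.
sigma and alpha hold, so omega follows (Rule 6).
omega and beta hold, so lambda follows (Rule 11).
lambda holds, so phi follows (Rule 1).

Yes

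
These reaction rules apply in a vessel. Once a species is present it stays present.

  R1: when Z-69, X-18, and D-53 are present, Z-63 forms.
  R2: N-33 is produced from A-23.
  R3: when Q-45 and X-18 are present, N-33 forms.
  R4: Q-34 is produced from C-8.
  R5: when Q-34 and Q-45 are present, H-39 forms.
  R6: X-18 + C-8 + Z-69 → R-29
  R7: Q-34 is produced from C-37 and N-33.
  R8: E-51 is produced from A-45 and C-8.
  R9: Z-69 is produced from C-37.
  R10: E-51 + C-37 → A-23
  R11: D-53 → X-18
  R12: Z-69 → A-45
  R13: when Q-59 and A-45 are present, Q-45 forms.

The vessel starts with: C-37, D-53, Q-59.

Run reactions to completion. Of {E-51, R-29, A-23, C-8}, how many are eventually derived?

E-51 would need A-45 and C-8 (R8), but C-8 never forms.
R-29 would need X-18, C-8, and Z-69 (R6), but C-8 never forms.
A-23 would need E-51 and C-37 (R10), but E-51 never forms.
No rule produces C-8, and it is not given.
None of the 4 are reached.

0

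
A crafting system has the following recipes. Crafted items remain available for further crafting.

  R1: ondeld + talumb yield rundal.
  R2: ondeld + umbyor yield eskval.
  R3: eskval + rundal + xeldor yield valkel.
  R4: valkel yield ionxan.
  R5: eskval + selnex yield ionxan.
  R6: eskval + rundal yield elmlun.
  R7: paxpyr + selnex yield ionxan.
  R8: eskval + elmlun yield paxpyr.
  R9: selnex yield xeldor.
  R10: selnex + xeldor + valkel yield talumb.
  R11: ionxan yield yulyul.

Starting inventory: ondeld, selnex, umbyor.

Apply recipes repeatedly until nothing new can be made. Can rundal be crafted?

rundal would need ondeld and talumb (R1), but talumb is never obtained.

No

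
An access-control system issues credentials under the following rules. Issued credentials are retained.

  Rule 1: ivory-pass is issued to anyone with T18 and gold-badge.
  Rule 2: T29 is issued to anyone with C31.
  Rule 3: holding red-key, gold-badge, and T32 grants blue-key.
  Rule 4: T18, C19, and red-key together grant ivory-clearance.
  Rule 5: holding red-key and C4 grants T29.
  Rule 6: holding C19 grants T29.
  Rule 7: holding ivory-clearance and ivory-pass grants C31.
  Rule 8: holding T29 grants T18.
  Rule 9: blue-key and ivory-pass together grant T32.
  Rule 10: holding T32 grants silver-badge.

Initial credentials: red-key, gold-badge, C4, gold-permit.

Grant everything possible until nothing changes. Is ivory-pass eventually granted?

Holding red-key and C4 grants T29 (Rule 5).
Holding T29 grants T18 (Rule 8).
Holding T18 and gold-badge grants ivory-pass (Rule 1).

Yes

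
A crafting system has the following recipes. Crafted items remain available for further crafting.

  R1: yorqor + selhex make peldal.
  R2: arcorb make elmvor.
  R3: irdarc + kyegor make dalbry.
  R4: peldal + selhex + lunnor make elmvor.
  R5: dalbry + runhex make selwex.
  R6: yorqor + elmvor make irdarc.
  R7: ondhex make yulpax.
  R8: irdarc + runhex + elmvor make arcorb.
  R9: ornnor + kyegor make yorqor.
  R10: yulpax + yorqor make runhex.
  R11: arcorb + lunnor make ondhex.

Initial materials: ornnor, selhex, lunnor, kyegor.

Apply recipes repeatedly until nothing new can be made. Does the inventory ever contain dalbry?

ornnor + kyegor → yorqor (R9).
Using R1, yorqor and selhex make peldal.
Using R4, peldal, selhex, and lunnor make elmvor.
Using R6, yorqor and elmvor make irdarc.
irdarc + kyegor → dalbry (R3).

Yes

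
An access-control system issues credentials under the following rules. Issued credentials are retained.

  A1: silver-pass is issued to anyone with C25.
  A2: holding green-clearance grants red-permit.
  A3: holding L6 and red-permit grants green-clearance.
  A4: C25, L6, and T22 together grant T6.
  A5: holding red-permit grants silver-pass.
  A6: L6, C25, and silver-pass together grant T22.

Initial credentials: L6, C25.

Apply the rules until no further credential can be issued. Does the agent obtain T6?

Holding C25 grants silver-pass (A1).
Holding L6, C25, and silver-pass grants T22 (A6).
Holding C25, L6, and T22 grants T6 (A4).

Yes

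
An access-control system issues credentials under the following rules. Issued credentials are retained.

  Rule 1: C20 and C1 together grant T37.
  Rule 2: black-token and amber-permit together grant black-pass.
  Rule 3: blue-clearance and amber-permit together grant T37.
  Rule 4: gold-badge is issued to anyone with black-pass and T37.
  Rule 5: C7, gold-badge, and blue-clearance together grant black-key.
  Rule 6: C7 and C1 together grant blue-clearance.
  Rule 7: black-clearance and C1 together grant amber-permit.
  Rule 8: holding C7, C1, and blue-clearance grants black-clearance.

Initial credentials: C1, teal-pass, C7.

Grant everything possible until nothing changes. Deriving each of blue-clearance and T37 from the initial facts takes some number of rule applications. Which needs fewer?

blue-clearance: Holding C7 and C1 grants blue-clearance (Rule 6). [1 rule application]
T37: Holding C7 and C1 grants blue-clearance (Rule 6). Holding C7, C1, and blue-clearance grants black-clearance (Rule 8). Holding black-clearance and C1 grants amber-permit (Rule 7). Holding blue-clearance and amber-permit grants T37 (Rule 3). [4 rule applications]
blue-clearance needs fewer.

blue-clearance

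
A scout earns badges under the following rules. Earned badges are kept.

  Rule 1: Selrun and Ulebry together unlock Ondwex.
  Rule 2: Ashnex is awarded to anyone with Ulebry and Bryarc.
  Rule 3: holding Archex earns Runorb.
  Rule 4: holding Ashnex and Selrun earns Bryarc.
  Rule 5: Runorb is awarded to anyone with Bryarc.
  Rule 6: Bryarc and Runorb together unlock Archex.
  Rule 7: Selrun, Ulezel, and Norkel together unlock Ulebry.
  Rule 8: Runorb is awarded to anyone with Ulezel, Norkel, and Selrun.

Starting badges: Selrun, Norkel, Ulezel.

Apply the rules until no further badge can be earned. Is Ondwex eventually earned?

Yes

With Selrun, Ulezel, and Norkel, Ulebry is earned (Rule 7).
With Selrun and Ulebry, Ondwex is earned (Rule 1).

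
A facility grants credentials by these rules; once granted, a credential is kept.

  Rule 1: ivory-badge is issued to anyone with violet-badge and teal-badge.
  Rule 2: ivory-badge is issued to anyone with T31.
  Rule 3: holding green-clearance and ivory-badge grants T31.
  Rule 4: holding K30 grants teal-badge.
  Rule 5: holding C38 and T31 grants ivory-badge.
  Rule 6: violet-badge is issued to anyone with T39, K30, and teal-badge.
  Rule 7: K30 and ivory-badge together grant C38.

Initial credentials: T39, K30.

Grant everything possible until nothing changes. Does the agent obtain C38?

Holding K30 grants teal-badge (Rule 4).
Holding T39, K30, and teal-badge grants violet-badge (Rule 6).
Holding violet-badge and teal-badge grants ivory-badge (Rule 1).
Holding K30 and ivory-badge grants C38 (Rule 7).

Yes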